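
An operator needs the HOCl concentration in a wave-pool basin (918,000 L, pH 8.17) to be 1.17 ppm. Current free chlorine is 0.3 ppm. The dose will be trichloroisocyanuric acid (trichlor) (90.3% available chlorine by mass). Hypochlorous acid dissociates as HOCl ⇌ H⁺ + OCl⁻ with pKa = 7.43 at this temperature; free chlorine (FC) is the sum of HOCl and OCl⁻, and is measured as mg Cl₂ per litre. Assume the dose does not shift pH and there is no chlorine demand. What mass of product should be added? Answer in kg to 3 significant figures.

[OCl⁻]/[HOCl] = 10^(pH − pKa) = 10^(8.17 − 7.43) = 5.495; fraction as HOCl = 1/(1 + 5.495) = 0.154.
Free chlorine required for 1.17 ppm HOCl: 1.17 / 0.154 = 7.6 ppm.
FC to add: 7.6 − 0.3 = 7.3 mg/L as Cl₂.
Cl₂ equivalent: 7.3 mg/L × 918,000 L = 6701 g.
Product at 90.3% available Cl: 6701 / 0.903 = 7421 g.

7.42 kg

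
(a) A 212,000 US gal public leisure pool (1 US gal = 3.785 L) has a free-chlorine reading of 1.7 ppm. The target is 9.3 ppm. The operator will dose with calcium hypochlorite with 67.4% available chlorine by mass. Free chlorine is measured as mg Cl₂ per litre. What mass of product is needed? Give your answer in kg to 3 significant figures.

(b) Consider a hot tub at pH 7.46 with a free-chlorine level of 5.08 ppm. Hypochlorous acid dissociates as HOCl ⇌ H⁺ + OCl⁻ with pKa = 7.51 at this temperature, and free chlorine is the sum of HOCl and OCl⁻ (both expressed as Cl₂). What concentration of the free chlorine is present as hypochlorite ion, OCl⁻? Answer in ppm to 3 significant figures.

(a) 9.05 kg; (b) 2.39 ppm

(a) Volume: 212,000 US gal × 3.785 L/gal = 802,420 L.
(a) Chlorine deficit: 9.3 − 1.7 = 7.6 ppm = 7.6 mg/L as Cl₂.
(a) Cl₂ equivalent needed: 7.6 mg/L × 802,420 L = 6,098,000 mg = 6098 g.
(a) Product at 67.4% available chlorine: 6098 / 0.674 = 9048 g.

(b) [OCl⁻]/[HOCl] = 10^(pH − pKa) = 10^(7.46 − 7.51) = 10^-0.05 = 0.8913.
(b) Fraction as HOCl = 1 / (1 + 0.8913) = 0.5288.
(b) OCl⁻ = (1 − 0.5288) × 5.08 ppm = 2.394 ppm.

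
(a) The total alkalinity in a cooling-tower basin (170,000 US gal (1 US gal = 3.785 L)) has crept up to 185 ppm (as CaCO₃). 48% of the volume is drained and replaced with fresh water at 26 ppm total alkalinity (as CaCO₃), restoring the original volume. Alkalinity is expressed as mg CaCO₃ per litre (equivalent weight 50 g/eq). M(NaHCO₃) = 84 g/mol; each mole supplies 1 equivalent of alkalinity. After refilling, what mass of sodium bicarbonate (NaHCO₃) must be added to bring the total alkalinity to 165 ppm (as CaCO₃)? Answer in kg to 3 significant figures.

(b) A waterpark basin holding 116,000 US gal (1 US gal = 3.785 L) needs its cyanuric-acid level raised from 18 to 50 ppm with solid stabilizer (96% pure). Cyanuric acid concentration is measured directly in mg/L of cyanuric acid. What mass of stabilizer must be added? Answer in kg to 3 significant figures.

(a) 60.9 kg; (b) 14.6 kg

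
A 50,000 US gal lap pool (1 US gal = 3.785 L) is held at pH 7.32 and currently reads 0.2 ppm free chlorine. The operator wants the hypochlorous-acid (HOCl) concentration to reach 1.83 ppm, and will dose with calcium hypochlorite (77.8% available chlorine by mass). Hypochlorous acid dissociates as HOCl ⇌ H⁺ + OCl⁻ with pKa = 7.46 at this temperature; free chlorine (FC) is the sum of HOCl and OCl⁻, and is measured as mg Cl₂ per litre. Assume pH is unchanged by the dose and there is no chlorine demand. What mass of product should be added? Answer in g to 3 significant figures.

Volume: 50,000 US gal × 3.785 L/gal = 189,250 L.
[OCl⁻]/[HOCl] = 10^(pH − pKa) = 10^(7.32 − 7.46) = 0.7244; fraction as HOCl = 1/(1 + 0.7244) = 0.5799.
Free chlorine required for 1.83 ppm HOCl: 1.83 / 0.5799 = 3.156 ppm.
FC to add: 3.156 − 0.2 = 2.956 mg/L as Cl₂.
Cl₂ equivalent: 2.956 mg/L × 189,250 L = 559.4 g.
Product at 77.8% available Cl: 559.4 / 0.778 = 719 g.

719 g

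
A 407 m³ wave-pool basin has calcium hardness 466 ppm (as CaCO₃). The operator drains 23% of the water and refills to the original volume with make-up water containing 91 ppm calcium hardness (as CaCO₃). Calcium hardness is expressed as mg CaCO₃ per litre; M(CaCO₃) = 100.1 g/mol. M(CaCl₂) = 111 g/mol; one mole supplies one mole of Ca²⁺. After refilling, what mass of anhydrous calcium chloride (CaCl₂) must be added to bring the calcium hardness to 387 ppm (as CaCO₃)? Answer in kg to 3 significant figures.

Volume: 407 m³ = 407,000 L.
After draining 23% and refilling: 466 × 0.77 + 91 × 0.23 = 379.75 ppm.
Deficit to target: 387 − 379.75 = 7.25 mg/L.
As CaCO₃: 7.25 mg/L × 407,000 L = 2951 g; ÷ 100.1 = 29.48 mol Ca²⁺.
Mass: 29.48 × 111 = 3272 g.

3.27 kg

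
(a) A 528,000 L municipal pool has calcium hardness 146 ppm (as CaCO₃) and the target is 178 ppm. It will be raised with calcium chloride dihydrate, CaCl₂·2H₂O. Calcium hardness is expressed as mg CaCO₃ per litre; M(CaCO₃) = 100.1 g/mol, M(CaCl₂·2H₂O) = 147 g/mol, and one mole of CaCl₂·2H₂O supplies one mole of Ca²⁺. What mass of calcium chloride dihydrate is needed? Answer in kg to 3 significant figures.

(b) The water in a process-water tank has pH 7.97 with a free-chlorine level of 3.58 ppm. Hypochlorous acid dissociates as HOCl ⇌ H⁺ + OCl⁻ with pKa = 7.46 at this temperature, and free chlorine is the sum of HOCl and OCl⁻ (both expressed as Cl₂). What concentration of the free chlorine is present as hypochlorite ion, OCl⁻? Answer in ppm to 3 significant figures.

(a) 24.8 kg; (b) 2.73 ppm

(a) Hardness to add: (178 − 146) = 32 mg/L as CaCO₃ × 528,000 L = 16,900 g as CaCO₃.
(a) Moles of Ca²⁺ (1 mol Ca²⁺ ≡ 1 mol CaCO₃): 16,900 / 100.1 g/mol = 168.8 mol.
(a) Mass of CaCl₂·2H₂O: 168.8 × 147 = 24,810 g.

(b) [OCl⁻]/[HOCl] = 10^(pH − pKa) = 10^(7.97 − 7.46) = 10^0.51 = 3.236.
(b) Fraction as HOCl = 1 / (1 + 3.236) = 0.2361.
(b) OCl⁻ = (1 − 0.2361) × 3.58 ppm = 2.735 ppm.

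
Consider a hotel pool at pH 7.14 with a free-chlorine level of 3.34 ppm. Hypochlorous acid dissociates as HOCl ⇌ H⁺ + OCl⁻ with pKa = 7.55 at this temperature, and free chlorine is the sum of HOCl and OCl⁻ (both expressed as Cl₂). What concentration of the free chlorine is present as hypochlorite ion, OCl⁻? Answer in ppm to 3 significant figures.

[OCl⁻]/[HOCl] = 10^(pH − pKa) = 10^(7.14 − 7.55) = 10^-0.41 = 0.389.
Fraction as HOCl = 1 / (1 + 0.389) = 0.7199.
OCl⁻ = (1 − 0.7199) × 3.34 ppm = 0.9355 ppm.

0.935 ppm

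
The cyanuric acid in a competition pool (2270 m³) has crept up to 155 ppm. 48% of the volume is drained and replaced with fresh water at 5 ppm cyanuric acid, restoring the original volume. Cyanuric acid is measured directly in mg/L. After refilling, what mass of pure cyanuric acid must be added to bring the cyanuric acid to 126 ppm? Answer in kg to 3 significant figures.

97.6 kg

Volume: 2270 m³ = 2,270,000 L.
After draining 48% and refilling: 155 × 0.52 + 5 × 0.48 = 83 ppm.
Deficit to target: 126 − 83 = 43 mg/L.
Mass: 43 mg/L × 2,270,000 L = 97,610 g cyanuric acid.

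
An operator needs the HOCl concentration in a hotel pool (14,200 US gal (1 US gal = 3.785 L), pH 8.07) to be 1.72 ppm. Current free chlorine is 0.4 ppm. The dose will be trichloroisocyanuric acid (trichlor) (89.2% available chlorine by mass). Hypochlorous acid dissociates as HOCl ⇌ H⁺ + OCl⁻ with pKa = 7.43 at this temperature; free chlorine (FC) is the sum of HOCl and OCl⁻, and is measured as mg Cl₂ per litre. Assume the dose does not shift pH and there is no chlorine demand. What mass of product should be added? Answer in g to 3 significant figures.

Volume: 14,200 US gal × 3.785 L/gal = 53,747 L.
[OCl⁻]/[HOCl] = 10^(pH − pKa) = 10^(8.07 − 7.43) = 4.365; fraction as HOCl = 1/(1 + 4.365) = 0.1864.
Free chlorine required for 1.72 ppm HOCl: 1.72 / 0.1864 = 9.228 ppm.
FC to add: 9.228 − 0.4 = 8.828 mg/L as Cl₂.
Cl₂ equivalent: 8.828 mg/L × 53,747 L = 474.5 g.
Product at 89.2% available Cl: 474.5 / 0.892 = 531.9 g.

532 g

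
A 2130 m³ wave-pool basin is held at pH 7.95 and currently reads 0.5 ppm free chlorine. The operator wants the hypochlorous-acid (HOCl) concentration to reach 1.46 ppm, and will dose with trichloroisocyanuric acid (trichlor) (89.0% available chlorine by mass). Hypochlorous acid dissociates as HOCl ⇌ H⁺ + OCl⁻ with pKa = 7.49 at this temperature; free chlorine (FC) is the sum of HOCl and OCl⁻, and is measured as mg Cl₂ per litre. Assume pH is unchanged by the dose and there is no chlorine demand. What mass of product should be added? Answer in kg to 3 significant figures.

Volume: 2130 m³ = 2,130,000 L.
[OCl⁻]/[HOCl] = 10^(pH − pKa) = 10^(7.95 − 7.49) = 2.884; fraction as HOCl = 1/(1 + 2.884) = 0.2575.
Free chlorine required for 1.46 ppm HOCl: 1.46 / 0.2575 = 5.671 ppm.
FC to add: 5.671 − 0.5 = 5.171 mg/L as Cl₂.
Cl₂ equivalent: 5.171 mg/L × 2,130,000 L = 11,010 g.
Product at 89.0% available Cl: 11,010 / 0.89 = 12,370 g.

12.4 kg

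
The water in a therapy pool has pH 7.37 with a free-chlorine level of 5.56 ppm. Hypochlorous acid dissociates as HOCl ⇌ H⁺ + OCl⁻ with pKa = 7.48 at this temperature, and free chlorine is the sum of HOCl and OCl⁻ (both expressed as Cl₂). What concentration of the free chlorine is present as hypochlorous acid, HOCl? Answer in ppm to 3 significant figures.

[OCl⁻]/[HOCl] = 10^(pH − pKa) = 10^(7.37 − 7.48) = 10^-0.11 = 0.7762.
Fraction as HOCl = 1 / (1 + 0.7762) = 0.563.
HOCl = 0.563 × 5.56 ppm = 3.13 ppm.

3.13 ppm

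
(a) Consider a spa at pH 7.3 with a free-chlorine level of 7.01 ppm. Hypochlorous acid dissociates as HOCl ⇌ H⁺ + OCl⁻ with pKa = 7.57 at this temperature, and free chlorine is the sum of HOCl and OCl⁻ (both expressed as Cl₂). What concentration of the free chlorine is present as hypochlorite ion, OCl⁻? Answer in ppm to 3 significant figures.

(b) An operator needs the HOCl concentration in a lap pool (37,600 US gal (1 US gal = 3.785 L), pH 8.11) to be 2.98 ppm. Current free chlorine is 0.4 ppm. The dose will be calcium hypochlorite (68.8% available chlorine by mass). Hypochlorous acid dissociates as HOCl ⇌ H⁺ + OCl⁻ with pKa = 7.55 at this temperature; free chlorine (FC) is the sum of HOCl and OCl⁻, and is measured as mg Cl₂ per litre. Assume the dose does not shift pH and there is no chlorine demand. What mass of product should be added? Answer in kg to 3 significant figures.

(a) [OCl⁻]/[HOCl] = 10^(pH − pKa) = 10^(7.3 − 7.57) = 10^-0.27 = 0.537.
(a) Fraction as HOCl = 1 / (1 + 0.537) = 0.6506.
(a) OCl⁻ = (1 − 0.6506) × 7.01 ppm = 2.449 ppm.

(b) Volume: 37,600 US gal × 3.785 L/gal = 142,316 L.
(b) [OCl⁻]/[HOCl] = 10^(pH − pKa) = 10^(8.11 − 7.55) = 3.631; fraction as HOCl = 1/(1 + 3.631) = 0.2159.
(b) Free chlorine required for 2.98 ppm HOCl: 2.98 / 0.2159 = 13.8 ppm.
(b) FC to add: 13.8 − 0.4 = 13.4 mg/L as Cl₂.
(b) Cl₂ equivalent: 13.4 mg/L × 142,316 L = 1907 g.
(b) Product at 68.8% available Cl: 1907 / 0.688 = 2772 g.

(a) 2.45 ppm; (b) 2.77 kg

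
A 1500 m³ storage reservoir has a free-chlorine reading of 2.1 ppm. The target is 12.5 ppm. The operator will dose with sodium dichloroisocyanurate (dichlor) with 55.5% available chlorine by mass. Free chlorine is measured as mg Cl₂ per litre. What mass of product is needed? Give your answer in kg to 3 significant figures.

28.1 kg

Volume: 1500 m³ = 1,500,000 L.
Chlorine deficit: 12.5 − 2.1 = 10.4 ppm = 10.4 mg/L as Cl₂.
Cl₂ equivalent needed: 10.4 mg/L × 1,500,000 L = 15,600,000 mg = 15,600 g.
Product at 55.5% available chlorine: 15,600 / 0.555 = 28,110 g.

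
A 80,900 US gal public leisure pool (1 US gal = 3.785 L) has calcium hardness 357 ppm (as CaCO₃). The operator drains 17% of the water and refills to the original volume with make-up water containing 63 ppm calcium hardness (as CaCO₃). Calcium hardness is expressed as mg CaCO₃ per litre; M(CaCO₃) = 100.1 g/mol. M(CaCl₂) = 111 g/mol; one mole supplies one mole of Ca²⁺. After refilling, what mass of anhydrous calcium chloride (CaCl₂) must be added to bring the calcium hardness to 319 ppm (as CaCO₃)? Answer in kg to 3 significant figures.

4.07 kg

Volume: 80,900 US gal × 3.785 L/gal = 306,206 L.
After draining 17% and refilling: 357 × 0.83 + 63 × 0.17 = 307.02 ppm.
Deficit to target: 319 − 307.02 = 11.98 mg/L.
As CaCO₃: 11.98 mg/L × 306,206 L = 3668 g; ÷ 100.1 = 36.65 mol Ca²⁺.
Mass: 36.65 × 111 = 4068 g.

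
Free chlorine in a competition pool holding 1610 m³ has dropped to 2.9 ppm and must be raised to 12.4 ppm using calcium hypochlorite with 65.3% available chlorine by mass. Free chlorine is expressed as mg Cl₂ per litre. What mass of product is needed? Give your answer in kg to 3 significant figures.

Volume: 1610 m³ = 1,610,000 L.
Chlorine deficit: 12.4 − 2.9 = 9.5 ppm = 9.5 mg/L as Cl₂.
Cl₂ equivalent needed: 9.5 mg/L × 1,610,000 L = 15,300,000 mg = 15,300 g.
Product at 65.3% available chlorine: 15,300 / 0.653 = 23,420 g.

23.4 kg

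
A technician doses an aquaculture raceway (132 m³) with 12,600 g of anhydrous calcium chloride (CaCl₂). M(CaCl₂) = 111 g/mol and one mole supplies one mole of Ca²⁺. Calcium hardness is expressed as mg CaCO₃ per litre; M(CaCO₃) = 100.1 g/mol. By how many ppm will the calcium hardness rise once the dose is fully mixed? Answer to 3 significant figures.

86.1 ppm

Volume: 132 m³ = 132,000 L.
Moles of Ca²⁺: 12,600 g ÷ 111 g/mol = 113.5 mol.
As CaCO₃: 113.5 mol × 100.1 g/mol = 11,360 g.
Rise: 11,360 g / 132,000 L × 1000 = 86.08 mg/L.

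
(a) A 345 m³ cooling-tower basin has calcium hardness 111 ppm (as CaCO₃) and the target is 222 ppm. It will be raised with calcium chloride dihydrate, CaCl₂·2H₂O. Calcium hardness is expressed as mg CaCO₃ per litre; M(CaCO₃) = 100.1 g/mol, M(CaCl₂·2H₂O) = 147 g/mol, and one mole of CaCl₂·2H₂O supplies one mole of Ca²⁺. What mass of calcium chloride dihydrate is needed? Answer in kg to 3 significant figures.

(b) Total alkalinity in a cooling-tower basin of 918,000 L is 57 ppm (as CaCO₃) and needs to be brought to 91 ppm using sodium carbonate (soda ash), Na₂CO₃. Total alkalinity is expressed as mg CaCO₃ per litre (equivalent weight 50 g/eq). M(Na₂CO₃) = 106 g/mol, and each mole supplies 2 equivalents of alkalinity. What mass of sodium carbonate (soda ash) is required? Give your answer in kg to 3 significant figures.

(a) 56.2 kg; (b) 33.1 kg

(a) Volume: 345 m³ = 345,000 L.
(a) Hardness to add: (222 − 111) = 111 mg/L as CaCO₃ × 345,000 L = 38,300 g as CaCO₃.
(a) Moles of Ca²⁺ (1 mol Ca²⁺ ≡ 1 mol CaCO₃): 38,300 / 100.1 g/mol = 382.6 mol.
(a) Mass of CaCl₂·2H₂O: 382.6 × 147 = 56,240 g.

(b) Alkalinity to add: (91 − 57) = 34 mg/L as CaCO₃ × 918,000 L = 31,210 g as CaCO₃.
(b) Equivalents: 31,210 g ÷ 50 g/eq = 624.2 eq.
(b) Each mole of Na₂CO₃ supplies 2 eq, so 624.2 / 2 = 312.1 mol.
(b) Mass: 312.1 mol × 106 g/mol = 33,080 g.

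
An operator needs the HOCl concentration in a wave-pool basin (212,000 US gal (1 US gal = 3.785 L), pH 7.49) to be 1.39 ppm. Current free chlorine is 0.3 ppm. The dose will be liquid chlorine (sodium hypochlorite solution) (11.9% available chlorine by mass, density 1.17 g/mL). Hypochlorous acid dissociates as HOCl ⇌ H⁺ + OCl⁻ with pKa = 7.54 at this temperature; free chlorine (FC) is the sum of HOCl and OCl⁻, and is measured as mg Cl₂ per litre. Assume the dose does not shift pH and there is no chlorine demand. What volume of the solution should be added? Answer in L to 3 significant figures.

13.4 L

Volume: 212,000 US gal × 3.785 L/gal = 802,420 L.
[OCl⁻]/[HOCl] = 10^(pH − pKa) = 10^(7.49 − 7.54) = 0.8913; fraction as HOCl = 1/(1 + 0.8913) = 0.5288.
Free chlorine required for 1.39 ppm HOCl: 1.39 / 0.5288 = 2.629 ppm.
FC to add: 2.629 − 0.3 = 2.329 mg/L as Cl₂.
Cl₂ equivalent: 2.329 mg/L × 802,420 L = 1869 g.
Product at 11.9% available Cl: 1869 / 0.119 = 15,700 g.
Volume: 15,700 g ÷ 1.17 g/mL = 13,420 mL.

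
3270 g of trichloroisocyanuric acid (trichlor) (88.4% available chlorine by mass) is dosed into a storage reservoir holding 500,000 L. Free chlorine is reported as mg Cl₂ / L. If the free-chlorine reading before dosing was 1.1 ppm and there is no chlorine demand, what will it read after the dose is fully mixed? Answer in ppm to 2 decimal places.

Available chlorine delivered: 3270 g × 0.884 = 2891 g as Cl₂.
Concentration rise: 2891 g / 500,000 L = 5.781 mg/L = 5.78 ppm.
Final FC: 1.1 + 5.78 = 6.88 ppm.

6.88 ppm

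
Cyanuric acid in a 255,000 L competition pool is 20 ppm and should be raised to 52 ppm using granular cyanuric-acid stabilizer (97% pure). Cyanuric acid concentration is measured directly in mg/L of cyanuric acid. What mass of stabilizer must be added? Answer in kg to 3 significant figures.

CYA to add: (52 − 20) = 32 mg/L × 255,000 L = 8160 g cyanuric acid.
At 97% purity: 8160 / 0.97 = 8412 g product.

8.41 kg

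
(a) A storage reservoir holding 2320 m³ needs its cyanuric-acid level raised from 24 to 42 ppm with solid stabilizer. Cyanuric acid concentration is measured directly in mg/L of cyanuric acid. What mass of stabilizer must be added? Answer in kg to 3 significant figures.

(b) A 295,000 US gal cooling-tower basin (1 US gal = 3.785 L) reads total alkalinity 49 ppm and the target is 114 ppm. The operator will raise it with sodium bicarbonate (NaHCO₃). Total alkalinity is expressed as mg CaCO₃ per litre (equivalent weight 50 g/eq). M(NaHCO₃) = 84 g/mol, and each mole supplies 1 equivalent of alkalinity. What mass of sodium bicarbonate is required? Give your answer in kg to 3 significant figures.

(a) 41.8 kg; (b) 122 kg

(a) Volume: 2320 m³ = 2,320,000 L.
(a) CYA to add: (42 − 24) = 18 mg/L × 2,320,000 L = 41,760 g cyanuric acid.

(b) Volume: 295,000 US gal × 3.785 L/gal = 1,116,575 L.
(b) Alkalinity to add: (114 − 49) = 65 mg/L as CaCO₃ × 1,116,575 L = 72,580 g as CaCO₃.
(b) Equivalents: 72,580 g ÷ 50 g/eq = 1452 eq.
(b) NaHCO₃ supplies 1 eq per mole → 1452 mol.
(b) Mass: 1452 mol × 84 g/mol = 121,900 g.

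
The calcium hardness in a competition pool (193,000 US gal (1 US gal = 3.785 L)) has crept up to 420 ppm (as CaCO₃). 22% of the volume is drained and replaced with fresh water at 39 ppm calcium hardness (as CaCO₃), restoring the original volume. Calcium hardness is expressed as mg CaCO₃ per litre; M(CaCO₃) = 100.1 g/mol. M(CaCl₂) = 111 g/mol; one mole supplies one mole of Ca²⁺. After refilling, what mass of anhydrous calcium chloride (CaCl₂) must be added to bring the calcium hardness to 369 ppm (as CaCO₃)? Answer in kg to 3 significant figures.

Volume: 193,000 US gal × 3.785 L/gal = 730,505 L.
After draining 22% and refilling: 420 × 0.78 + 39 × 0.22 = 336.18 ppm.
Deficit to target: 369 − 336.18 = 32.82 mg/L.
As CaCO₃: 32.82 mg/L × 730,505 L = 23,980 g; ÷ 100.1 = 239.5 mol Ca²⁺.
Mass: 239.5 × 111 = 26,590 g.

26.6 kg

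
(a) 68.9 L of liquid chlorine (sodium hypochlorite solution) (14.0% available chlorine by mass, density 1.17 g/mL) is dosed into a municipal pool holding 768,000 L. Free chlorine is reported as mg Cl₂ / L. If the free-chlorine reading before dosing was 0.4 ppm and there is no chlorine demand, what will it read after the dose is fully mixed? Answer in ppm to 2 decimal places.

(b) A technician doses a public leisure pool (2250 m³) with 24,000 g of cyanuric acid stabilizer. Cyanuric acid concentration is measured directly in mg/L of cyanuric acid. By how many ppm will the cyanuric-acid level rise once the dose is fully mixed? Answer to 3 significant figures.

(a) 15.10 ppm; (b) 10.7 ppm

(a) Mass of solution: 68.9 L × 1000 mL/L × 1.17 g/mL = 80,610 g.
(a) Available chlorine delivered: 80,610 g × 0.14 = 11,290 g as Cl₂.
(a) Concentration rise: 11,290 g / 768,000 L = 14.7 mg/L = 14.70 ppm.
(a) Final FC: 0.4 + 14.70 = 15.10 ppm.

(b) Volume: 2250 m³ = 2,250,000 L.
(b) Rise: 24,000 g / 2,250,000 L × 1000 = 10.67 mg/L.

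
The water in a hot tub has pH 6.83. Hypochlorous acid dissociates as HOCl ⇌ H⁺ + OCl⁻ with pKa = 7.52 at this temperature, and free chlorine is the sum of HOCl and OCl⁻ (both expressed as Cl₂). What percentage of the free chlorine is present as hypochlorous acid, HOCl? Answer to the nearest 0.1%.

83.0%

[OCl⁻]/[HOCl] = 10^(pH − pKa) = 10^(6.83 − 7.52) = 10^-0.69 = 0.2042.
Fraction as HOCl = 1 / (1 + 0.2042) = 0.8304.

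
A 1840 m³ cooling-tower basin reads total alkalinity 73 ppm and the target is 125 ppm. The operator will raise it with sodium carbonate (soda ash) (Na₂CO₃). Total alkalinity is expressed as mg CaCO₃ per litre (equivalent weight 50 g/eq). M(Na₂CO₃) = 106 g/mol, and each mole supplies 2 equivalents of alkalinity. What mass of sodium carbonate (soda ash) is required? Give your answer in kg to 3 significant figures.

101 kg

Volume: 1840 m³ = 1,840,000 L.
Alkalinity to add: (125 − 73) = 52 mg/L as CaCO₃ × 1,840,000 L = 95,680 g as CaCO₃.
Equivalents: 95,680 g ÷ 50 g/eq = 1914 eq.
Each mole of Na₂CO₃ supplies 2 eq, so 1914 / 2 = 956.8 mol.
Mass: 956.8 mol × 106 g/mol = 101,400 g.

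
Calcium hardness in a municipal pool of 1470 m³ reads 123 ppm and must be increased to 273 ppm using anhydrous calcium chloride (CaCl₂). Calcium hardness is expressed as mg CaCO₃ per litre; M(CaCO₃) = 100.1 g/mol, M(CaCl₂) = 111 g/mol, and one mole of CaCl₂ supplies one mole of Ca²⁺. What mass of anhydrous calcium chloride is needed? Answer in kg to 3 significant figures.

Volume: 1470 m³ = 1,470,000 L.
Hardness to add: (273 − 123) = 150 mg/L as CaCO₃ × 1,470,000 L = 220,500 g as CaCO₃.
Moles of Ca²⁺ (1 mol Ca²⁺ ≡ 1 mol CaCO₃): 220,500 / 100.1 g/mol = 2203 mol.
Mass of CaCl₂: 2203 × 111 = 244,500 g.

245 kg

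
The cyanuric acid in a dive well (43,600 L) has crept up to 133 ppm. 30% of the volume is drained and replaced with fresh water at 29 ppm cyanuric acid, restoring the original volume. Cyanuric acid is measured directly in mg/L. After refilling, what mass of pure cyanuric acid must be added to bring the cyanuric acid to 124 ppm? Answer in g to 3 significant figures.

968 g

After draining 30% and refilling: 133 × 0.70 + 29 × 0.30 = 101.8 ppm.
Deficit to target: 124 − 101.8 = 22.2 mg/L.
Mass: 22.2 mg/L × 43,600 L = 967.9 g cyanuric acid.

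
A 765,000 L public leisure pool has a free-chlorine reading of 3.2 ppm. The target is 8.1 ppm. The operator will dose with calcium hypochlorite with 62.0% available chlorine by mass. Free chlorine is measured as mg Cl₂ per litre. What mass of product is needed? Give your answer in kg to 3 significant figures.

Chlorine deficit: 8.1 − 3.2 = 4.9 ppm = 4.9 mg/L as Cl₂.
Cl₂ equivalent needed: 4.9 mg/L × 765,000 L = 3,749,000 mg = 3749 g.
Product at 62.0% available chlorine: 3749 / 0.62 = 6046 g.

6.05 kg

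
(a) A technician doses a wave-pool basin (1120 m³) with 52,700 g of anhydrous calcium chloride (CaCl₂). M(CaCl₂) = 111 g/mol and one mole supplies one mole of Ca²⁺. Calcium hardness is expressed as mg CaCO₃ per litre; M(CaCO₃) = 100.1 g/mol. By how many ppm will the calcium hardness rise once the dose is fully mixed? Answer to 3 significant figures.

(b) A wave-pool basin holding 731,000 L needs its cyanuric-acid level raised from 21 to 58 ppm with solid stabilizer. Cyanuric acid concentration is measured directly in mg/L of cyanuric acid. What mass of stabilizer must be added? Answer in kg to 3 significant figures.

(a) 42.4 ppm; (b) 27.0 kg

(a) Volume: 1120 m³ = 1,120,000 L.
(a) Moles of Ca²⁺: 52,700 g ÷ 111 g/mol = 474.8 mol.
(a) As CaCO₃: 474.8 mol × 100.1 g/mol = 47,520 g.
(a) Rise: 47,520 g / 1,120,000 L × 1000 = 42.43 mg/L.

(b) CYA to add: (58 − 21) = 37 mg/L × 731,000 L = 27,050 g cyanuric acid.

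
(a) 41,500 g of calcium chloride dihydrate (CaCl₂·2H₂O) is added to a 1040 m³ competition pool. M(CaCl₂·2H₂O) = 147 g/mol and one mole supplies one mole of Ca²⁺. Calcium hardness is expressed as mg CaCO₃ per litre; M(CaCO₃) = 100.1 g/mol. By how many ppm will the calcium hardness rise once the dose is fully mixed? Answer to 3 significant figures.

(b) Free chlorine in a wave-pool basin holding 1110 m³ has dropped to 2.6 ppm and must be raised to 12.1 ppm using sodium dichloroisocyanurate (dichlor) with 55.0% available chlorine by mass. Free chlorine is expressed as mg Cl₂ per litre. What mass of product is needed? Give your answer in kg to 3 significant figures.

(a) 27.2 ppm; (b) 19.2 kg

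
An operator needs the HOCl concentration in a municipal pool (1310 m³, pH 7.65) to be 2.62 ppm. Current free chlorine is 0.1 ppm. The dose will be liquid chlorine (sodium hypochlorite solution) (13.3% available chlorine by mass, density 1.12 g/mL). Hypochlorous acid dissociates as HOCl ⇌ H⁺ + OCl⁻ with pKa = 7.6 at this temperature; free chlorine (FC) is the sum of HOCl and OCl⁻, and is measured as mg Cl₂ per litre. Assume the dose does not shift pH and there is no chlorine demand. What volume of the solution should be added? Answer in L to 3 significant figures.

Volume: 1310 m³ = 1,310,000 L.
[OCl⁻]/[HOCl] = 10^(pH − pKa) = 10^(7.65 − 7.6) = 1.122; fraction as HOCl = 1/(1 + 1.122) = 0.4712.
Free chlorine required for 2.62 ppm HOCl: 2.62 / 0.4712 = 5.56 ppm.
FC to add: 5.56 − 0.1 = 5.46 mg/L as Cl₂.
Cl₂ equivalent: 5.46 mg/L × 1,310,000 L = 7152 g.
Product at 13.3% available Cl: 7152 / 0.133 = 53,780 g.
Volume: 53,780 g ÷ 1.12 g/mL = 48,010 mL.

48.0 L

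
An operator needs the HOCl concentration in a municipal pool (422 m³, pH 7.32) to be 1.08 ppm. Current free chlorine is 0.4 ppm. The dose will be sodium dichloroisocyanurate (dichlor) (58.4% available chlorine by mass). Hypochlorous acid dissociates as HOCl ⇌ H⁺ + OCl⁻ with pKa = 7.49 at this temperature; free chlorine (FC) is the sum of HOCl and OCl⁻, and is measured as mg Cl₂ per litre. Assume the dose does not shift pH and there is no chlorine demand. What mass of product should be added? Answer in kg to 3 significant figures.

1.02 kg

Volume: 422 m³ = 422,000 L.
[OCl⁻]/[HOCl] = 10^(pH − pKa) = 10^(7.32 − 7.49) = 0.6761; fraction as HOCl = 1/(1 + 0.6761) = 0.5966.
Free chlorine required for 1.08 ppm HOCl: 1.08 / 0.5966 = 1.81 ppm.
FC to add: 1.81 − 0.4 = 1.41 mg/L as Cl₂.
Cl₂ equivalent: 1.41 mg/L × 422,000 L = 595.1 g.
Product at 58.4% available Cl: 595.1 / 0.584 = 1019 g.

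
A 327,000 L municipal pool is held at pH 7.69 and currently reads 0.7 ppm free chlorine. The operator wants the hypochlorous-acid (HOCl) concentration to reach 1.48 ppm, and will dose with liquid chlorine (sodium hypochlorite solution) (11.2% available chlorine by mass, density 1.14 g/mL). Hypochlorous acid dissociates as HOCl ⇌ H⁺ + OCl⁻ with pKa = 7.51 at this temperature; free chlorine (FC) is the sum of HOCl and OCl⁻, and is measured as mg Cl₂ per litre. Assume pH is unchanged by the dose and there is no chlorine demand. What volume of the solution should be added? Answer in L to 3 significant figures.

[OCl⁻]/[HOCl] = 10^(pH − pKa) = 10^(7.69 − 7.51) = 1.514; fraction as HOCl = 1/(1 + 1.514) = 0.3978.
Free chlorine required for 1.48 ppm HOCl: 1.48 / 0.3978 = 3.72 ppm.
FC to add: 3.72 − 0.7 = 3.02 mg/L as Cl₂.
Cl₂ equivalent: 3.02 mg/L × 327,000 L = 987.6 g.
Product at 11.2% available Cl: 987.6 / 0.112 = 8818 g.
Volume: 8818 g ÷ 1.14 g/mL = 7735 mL.

7.73 L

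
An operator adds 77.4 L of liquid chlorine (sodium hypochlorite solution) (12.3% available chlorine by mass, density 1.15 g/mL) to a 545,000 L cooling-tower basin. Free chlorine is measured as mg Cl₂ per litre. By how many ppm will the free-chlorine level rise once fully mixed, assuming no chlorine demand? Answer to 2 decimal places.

20.09 ppm

Mass of solution: 77.4 L × 1000 mL/L × 1.15 g/mL = 89,010 g.
Available chlorine delivered: 89,010 g × 0.123 = 10,950 g as Cl₂.
Concentration rise: 10,950 g / 545,000 L = 20.09 mg/L = 20.09 ppm.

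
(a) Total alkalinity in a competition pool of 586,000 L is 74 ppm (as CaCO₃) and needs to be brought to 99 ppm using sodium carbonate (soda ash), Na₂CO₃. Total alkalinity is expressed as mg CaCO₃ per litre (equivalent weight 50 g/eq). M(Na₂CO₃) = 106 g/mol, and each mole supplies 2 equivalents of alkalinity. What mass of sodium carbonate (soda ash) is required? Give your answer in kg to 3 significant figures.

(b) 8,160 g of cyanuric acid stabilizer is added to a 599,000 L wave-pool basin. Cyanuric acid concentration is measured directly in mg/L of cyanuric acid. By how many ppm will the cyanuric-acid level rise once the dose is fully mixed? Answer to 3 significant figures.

(a) Alkalinity to add: (99 − 74) = 25 mg/L as CaCO₃ × 586,000 L = 14,650 g as CaCO₃.
(a) Equivalents: 14,650 g ÷ 50 g/eq = 293 eq.
(a) Each mole of Na₂CO₃ supplies 2 eq, so 293 / 2 = 146.5 mol.
(a) Mass: 146.5 mol × 106 g/mol = 15,530 g.

(b) Rise: 8,160 g / 599,000 L × 1000 = 13.62 mg/L.

(a) 15.5 kg; (b) 13.6 ppm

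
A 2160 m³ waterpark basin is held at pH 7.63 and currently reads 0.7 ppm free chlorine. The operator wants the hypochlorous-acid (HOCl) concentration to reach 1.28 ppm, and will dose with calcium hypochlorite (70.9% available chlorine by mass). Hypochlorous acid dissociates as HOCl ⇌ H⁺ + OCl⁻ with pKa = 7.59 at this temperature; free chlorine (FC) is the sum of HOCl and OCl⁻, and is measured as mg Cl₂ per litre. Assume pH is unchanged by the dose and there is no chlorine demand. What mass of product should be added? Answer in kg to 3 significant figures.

Volume: 2160 m³ = 2,160,000 L.
[OCl⁻]/[HOCl] = 10^(pH − pKa) = 10^(7.63 − 7.59) = 1.096; fraction as HOCl = 1/(1 + 1.096) = 0.477.
Free chlorine required for 1.28 ppm HOCl: 1.28 / 0.477 = 2.683 ppm.
FC to add: 2.683 − 0.7 = 1.983 mg/L as Cl₂.
Cl₂ equivalent: 1.983 mg/L × 2,160,000 L = 4284 g.
Product at 70.9% available Cl: 4284 / 0.709 = 6043 g.

6.04 kg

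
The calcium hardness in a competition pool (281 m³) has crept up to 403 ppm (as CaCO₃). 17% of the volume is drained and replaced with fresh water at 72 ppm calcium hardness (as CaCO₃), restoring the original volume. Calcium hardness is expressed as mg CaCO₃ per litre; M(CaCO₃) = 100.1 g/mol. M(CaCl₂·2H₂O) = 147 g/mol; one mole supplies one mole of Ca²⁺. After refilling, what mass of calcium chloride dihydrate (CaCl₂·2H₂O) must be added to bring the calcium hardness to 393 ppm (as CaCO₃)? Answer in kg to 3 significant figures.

19.1 kg

Volume: 281 m³ = 281,000 L.
After draining 17% and refilling: 403 × 0.83 + 72 × 0.17 = 346.73 ppm.
Deficit to target: 393 − 346.73 = 46.27 mg/L.
As CaCO₃: 46.27 mg/L × 281,000 L = 13,000 g; ÷ 100.1 = 129.9 mol Ca²⁺.
Mass: 129.9 × 147 = 19,090 g.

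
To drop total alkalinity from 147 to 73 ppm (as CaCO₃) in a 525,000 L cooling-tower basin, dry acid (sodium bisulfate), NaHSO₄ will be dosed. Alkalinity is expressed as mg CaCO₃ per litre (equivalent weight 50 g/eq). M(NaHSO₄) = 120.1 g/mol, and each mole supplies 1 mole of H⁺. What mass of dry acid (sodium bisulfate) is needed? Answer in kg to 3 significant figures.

Alkalinity to neutralize: (147 − 73) = 74 mg/L as CaCO₃ × 525,000 L = 38,850 g as CaCO₃.
Equivalents of H⁺ required: 38,850 ÷ 50 g/eq = 777 eq = 777 mol NaHSO₄.
Mass of NaHSO₄: 777 × 120.1 = 93,320 g.

93.3 kg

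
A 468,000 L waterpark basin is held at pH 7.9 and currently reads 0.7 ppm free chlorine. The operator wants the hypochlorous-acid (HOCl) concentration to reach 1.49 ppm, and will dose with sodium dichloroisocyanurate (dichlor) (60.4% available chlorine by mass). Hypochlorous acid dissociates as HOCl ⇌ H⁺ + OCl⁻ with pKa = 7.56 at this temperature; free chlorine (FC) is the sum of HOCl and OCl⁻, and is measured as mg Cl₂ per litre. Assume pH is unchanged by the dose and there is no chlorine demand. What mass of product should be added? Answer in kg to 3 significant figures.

3.14 kg

[OCl⁻]/[HOCl] = 10^(pH − pKa) = 10^(7.9 − 7.56) = 2.188; fraction as HOCl = 1/(1 + 2.188) = 0.3137.
Free chlorine required for 1.49 ppm HOCl: 1.49 / 0.3137 = 4.75 ppm.
FC to add: 4.75 − 0.7 = 4.05 mg/L as Cl₂.
Cl₂ equivalent: 4.05 mg/L × 468,000 L = 1895 g.
Product at 60.4% available Cl: 1895 / 0.604 = 3138 g.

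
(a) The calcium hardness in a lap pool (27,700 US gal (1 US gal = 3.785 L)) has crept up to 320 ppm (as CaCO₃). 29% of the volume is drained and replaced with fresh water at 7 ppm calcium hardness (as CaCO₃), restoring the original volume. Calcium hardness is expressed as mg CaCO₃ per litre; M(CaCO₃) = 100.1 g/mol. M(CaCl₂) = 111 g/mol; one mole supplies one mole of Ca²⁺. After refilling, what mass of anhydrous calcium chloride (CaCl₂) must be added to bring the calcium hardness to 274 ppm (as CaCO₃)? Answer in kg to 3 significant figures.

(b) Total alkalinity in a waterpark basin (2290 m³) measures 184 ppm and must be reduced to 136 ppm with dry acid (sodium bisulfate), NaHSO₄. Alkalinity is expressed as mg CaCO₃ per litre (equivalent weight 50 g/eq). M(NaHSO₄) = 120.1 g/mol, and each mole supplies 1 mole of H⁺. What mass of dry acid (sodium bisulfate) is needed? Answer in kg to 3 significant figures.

(a) Volume: 27,700 US gal × 3.785 L/gal = 104,844 L.
(a) After draining 29% and refilling: 320 × 0.71 + 7 × 0.29 = 229.23 ppm.
(a) Deficit to target: 274 − 229.23 = 44.77 mg/L.
(a) As CaCO₃: 44.77 mg/L × 104,844 L = 4694 g; ÷ 100.1 = 46.89 mol Ca²⁺.
(a) Mass: 46.89 × 111 = 5205 g.

(b) Volume: 2290 m³ = 2,290,000 L.
(b) Alkalinity to neutralize: (184 − 136) = 48 mg/L as CaCO₃ × 2,290,000 L = 109,900 g as CaCO₃.
(b) Equivalents of H⁺ required: 109,900 ÷ 50 g/eq = 2198 eq = 2198 mol NaHSO₄.
(b) Mass of NaHSO₄: 2198 × 120.1 = 264,000 g.

(a) 5.21 kg; (b) 264 kg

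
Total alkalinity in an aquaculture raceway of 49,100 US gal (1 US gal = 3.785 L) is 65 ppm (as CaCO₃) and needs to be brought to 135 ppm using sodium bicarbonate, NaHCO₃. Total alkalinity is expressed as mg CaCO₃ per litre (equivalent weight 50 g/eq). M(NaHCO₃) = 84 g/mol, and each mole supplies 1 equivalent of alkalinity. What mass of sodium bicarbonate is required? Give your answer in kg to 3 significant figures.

Volume: 49,100 US gal × 3.785 L/gal = 185,844 L.
Alkalinity to add: (135 − 65) = 70 mg/L as CaCO₃ × 185,844 L = 13,010 g as CaCO₃.
Equivalents: 13,010 g ÷ 50 g/eq = 260.2 eq.
NaHCO₃ supplies 1 eq per mole → 260.2 mol.
Mass: 260.2 mol × 84 g/mol = 21,860 g.

21.9 kg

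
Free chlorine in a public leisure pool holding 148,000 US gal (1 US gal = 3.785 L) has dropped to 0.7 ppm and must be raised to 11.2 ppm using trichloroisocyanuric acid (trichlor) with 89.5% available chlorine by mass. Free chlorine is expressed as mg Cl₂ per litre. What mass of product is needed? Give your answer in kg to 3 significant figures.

6.57 kg

Volume: 148,000 US gal × 3.785 L/gal = 560,180 L.
Chlorine deficit: 11.2 − 0.7 = 10.5 ppm = 10.5 mg/L as Cl₂.
Cl₂ equivalent needed: 10.5 mg/L × 560,180 L = 5,882,000 mg = 5882 g.
Product at 89.5% available chlorine: 5882 / 0.895 = 6572 g.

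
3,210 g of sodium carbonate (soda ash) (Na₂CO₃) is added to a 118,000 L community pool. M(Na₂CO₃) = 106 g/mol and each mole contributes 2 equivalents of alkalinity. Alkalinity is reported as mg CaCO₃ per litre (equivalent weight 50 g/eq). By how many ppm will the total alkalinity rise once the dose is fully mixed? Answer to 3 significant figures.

25.7 ppm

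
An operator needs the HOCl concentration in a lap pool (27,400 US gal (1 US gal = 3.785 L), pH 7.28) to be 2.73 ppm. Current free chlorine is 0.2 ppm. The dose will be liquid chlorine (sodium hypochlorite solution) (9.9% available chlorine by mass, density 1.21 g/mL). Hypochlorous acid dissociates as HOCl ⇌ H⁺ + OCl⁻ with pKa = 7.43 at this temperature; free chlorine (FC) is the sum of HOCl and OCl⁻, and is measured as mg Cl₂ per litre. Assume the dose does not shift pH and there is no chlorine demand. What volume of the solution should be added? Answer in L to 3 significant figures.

3.86 L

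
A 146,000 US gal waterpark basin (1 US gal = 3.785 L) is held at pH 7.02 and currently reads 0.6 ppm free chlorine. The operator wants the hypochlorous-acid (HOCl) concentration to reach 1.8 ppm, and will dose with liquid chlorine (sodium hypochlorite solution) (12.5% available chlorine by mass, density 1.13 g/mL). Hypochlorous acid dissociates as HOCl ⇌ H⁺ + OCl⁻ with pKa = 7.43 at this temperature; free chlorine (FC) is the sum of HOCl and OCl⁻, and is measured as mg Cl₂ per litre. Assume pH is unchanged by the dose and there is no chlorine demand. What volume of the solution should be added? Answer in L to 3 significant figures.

7.43 L

Volume: 146,000 US gal × 3.785 L/gal = 552,610 L.
[OCl⁻]/[HOCl] = 10^(pH − pKa) = 10^(7.02 − 7.43) = 0.389; fraction as HOCl = 1/(1 + 0.389) = 0.7199.
Free chlorine required for 1.8 ppm HOCl: 1.8 / 0.7199 = 2.5 ppm.
FC to add: 2.5 − 0.6 = 1.9 mg/L as Cl₂.
Cl₂ equivalent: 1.9 mg/L × 552,610 L = 1050 g.
Product at 12.5% available Cl: 1050 / 0.125 = 8401 g.
Volume: 8401 g ÷ 1.13 g/mL = 7434 mL.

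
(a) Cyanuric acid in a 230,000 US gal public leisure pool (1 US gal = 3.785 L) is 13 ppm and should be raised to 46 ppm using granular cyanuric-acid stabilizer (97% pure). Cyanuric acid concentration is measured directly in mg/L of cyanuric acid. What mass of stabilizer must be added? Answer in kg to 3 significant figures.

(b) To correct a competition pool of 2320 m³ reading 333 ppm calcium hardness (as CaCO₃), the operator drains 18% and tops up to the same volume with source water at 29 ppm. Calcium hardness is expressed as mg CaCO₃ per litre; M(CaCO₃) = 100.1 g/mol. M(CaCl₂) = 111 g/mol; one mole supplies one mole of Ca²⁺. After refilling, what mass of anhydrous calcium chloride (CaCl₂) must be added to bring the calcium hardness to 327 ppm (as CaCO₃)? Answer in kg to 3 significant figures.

(a) 29.6 kg; (b) 125 kg

(a) Volume: 230,000 US gal × 3.785 L/gal = 870,550 L.
(a) CYA to add: (46 − 13) = 33 mg/L × 870,550 L = 28,730 g cyanuric acid.
(a) At 97% purity: 28,730 / 0.97 = 29,620 g product.

(b) Volume: 2320 m³ = 2,320,000 L.
(b) After draining 18% and refilling: 333 × 0.82 + 29 × 0.18 = 278.28 ppm.
(b) Deficit to target: 327 − 278.28 = 48.72 mg/L.
(b) As CaCO₃: 48.72 mg/L × 2,320,000 L = 113,000 g; ÷ 100.1 = 1129 mol Ca²⁺.
(b) Mass: 1129 × 111 = 125,300 g.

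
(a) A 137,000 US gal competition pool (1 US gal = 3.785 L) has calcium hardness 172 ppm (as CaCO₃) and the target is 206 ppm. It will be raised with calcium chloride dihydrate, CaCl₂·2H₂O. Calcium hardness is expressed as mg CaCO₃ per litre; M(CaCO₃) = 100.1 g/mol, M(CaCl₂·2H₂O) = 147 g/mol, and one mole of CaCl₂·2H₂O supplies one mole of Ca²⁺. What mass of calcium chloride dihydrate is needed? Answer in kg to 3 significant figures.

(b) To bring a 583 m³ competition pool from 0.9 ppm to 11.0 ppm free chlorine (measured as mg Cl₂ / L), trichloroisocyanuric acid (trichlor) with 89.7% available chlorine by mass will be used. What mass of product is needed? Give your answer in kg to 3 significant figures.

(a) 25.9 kg; (b) 6.56 kg

(a) Volume: 137,000 US gal × 3.785 L/gal = 518,545 L.
(a) Hardness to add: (206 − 172) = 34 mg/L as CaCO₃ × 518,545 L = 17,630 g as CaCO₃.
(a) Moles of Ca²⁺ (1 mol Ca²⁺ ≡ 1 mol CaCO₃): 17,630 / 100.1 g/mol = 176.1 mol.
(a) Mass of CaCl₂·2H₂O: 176.1 × 147 = 25,890 g.

(b) Volume: 583 m³ = 583,000 L.
(b) Chlorine deficit: 11.0 − 0.9 = 10.1 ppm = 10.1 mg/L as Cl₂.
(b) Cl₂ equivalent needed: 10.1 mg/L × 583,000 L = 5,888,000 mg = 5888 g.
(b) Product at 89.7% available chlorine: 5888 / 0.897 = 6564 g.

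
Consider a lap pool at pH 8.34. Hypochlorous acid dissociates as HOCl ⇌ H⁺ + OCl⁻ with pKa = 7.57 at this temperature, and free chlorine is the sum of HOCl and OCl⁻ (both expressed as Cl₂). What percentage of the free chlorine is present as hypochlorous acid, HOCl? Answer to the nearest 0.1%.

14.5%

[OCl⁻]/[HOCl] = 10^(pH − pKa) = 10^(8.34 − 7.57) = 10^0.77 = 5.888.
Fraction as HOCl = 1 / (1 + 5.888) = 0.1452.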